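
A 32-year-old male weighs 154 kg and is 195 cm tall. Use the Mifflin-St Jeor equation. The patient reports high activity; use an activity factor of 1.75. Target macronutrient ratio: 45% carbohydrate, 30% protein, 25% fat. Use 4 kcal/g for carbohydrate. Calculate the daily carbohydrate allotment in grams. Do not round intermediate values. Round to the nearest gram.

Mifflin-St Jeor (male): BMR = 10(154) + 6.25(195) − 5(32) + 5 = 1540 + 1218.75 − 160 + 5 = 2603.75 kcal/day.
TEE = 2603.75 × 1.75 = 4556.5625 kcal/day.
Carbohydrate energy = 45% × 4556.5625 = 2050.4531 kcal.
Carbohydrate = 2050.4531 ÷ 4 kcal/g = 512.6133 g.

513 g/day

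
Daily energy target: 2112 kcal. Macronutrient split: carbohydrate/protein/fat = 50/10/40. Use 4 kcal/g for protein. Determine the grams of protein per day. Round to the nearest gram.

53 g/day

Protein energy = 10% × 2112 = 211.2 kcal.
At 4 kcal/g: 211.2 ÷ 4 = 52.8 g.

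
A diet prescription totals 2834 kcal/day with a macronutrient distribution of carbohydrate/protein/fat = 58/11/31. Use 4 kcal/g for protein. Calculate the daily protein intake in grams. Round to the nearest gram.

78 g/day

Protein energy = 11% × 2834 = 311.74 kcal.
At 4 kcal/g: 311.74 ÷ 4 = 77.935 g.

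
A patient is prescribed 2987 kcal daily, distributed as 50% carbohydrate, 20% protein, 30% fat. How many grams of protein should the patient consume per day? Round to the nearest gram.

149 g/day

Protein energy = 20% × 2987 = 597.4 kcal.
At 4 kcal/g: 597.4 ÷ 4 = 149.35 g.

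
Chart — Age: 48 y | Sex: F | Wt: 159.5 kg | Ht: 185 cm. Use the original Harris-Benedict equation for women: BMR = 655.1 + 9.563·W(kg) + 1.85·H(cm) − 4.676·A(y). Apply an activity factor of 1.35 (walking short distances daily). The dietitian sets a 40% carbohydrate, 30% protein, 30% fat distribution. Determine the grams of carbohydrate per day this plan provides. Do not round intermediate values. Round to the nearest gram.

Harris-Benedict: BMR = 655.1 + 9.563(159.5) + 1.85(185) − 4.676(48) = 2298.2005 kcal/day.
TEE = 2298.2005 × 1.35 = 3102.5707 kcal/day.
Carbohydrate energy = 40% × 3102.5707 = 1241.0283 kcal.
Carbohydrate = 1241.0283 ÷ 4 kcal/g = 310.2571 g.

310 g/day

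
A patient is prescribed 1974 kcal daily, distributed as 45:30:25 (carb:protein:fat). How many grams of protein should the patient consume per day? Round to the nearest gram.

148 g/day

Protein energy = 30% × 1974 = 592.2 kcal.
At 4 kcal/g: 592.2 ÷ 4 = 148.05 g.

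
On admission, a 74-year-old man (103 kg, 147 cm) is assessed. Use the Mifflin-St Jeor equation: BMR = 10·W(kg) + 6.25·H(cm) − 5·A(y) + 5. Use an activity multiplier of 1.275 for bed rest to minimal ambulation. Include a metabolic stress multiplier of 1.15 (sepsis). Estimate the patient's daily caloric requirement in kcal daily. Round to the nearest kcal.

Mifflin-St Jeor (male): BMR = 10(103) + 6.25(147) − 5(74) + 5 = 1030 + 918.75 − 370 + 5 = 1583.75 kcal/day.
TEE = BMR × activity factor = 1583.75 × 1.275 = 2019.2813 kcal/day.
Apply stress factor: 2019.2813 × 1.15 = 2322.1734 kcal/day.

2322 kcal daily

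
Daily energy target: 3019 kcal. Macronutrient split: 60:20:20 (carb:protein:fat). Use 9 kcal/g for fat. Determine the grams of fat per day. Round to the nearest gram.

Fat energy = 20% × 3019 = 603.8 kcal.
At 9 kcal/g: 603.8 ÷ 9 = 67.0889 g.

67 g/day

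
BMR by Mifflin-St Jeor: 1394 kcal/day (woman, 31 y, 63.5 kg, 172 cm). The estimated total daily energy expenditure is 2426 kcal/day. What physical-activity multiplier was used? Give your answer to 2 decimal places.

1.74

Activity factor = TEE ÷ BMR = 2426 ÷ 1394 = 1.74.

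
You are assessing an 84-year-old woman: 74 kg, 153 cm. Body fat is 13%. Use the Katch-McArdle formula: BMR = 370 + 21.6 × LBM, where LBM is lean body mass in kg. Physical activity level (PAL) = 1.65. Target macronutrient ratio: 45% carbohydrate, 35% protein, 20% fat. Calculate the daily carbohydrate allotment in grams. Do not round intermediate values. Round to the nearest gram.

LBM = 74 × (1 − 0.13) = 64.38 kg. Katch-McArdle: BMR = 370 + 21.6 × 64.38 = 1760.608 kcal/day.
TEE = 1760.608 × 1.65 = 2905.0032 kcal/day.
Carbohydrate energy = 45% × 2905.0032 = 1307.2514 kcal.
Carbohydrate = 1307.2514 ÷ 4 kcal/g = 326.8129 g.

327 g/day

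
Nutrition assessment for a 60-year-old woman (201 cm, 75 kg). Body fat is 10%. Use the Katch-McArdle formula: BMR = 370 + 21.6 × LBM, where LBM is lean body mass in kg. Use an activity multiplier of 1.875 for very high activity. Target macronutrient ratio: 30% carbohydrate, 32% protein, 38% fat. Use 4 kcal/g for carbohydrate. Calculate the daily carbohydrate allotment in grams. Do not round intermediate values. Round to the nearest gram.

257 g/day

LBM = 75 × (1 − 0.1) = 67.5 kg. Katch-McArdle: BMR = 370 + 21.6 × 67.5 = 1828 kcal/day.
TEE = 1828 × 1.875 = 3427.5 kcal/day.
Carbohydrate energy = 30% × 3427.5 = 1028.25 kcal.
Carbohydrate = 1028.25 ÷ 4 kcal/g = 257.0625 g.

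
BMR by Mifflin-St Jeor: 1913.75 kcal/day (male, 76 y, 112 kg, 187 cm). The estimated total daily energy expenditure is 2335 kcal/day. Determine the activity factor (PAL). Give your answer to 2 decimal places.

1.22

Activity factor = TEE ÷ BMR = 2335 ÷ 1913.75 = 1.22.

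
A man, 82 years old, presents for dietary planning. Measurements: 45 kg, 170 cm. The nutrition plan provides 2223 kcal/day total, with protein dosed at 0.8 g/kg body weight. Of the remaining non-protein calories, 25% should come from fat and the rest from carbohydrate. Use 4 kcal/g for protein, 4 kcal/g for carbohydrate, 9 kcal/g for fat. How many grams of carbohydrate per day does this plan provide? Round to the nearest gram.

Protein = 0.8 × 45 = 36 g → 36 × 4 = 144 kcal.
Non-protein calories = 2223 − 144 = 2079 kcal.
Fat: 25% × 2079 = 519.75 kcal; carbohydrate: 1559.25 kcal.
Carbohydrate: 1559.25 kcal ÷ 4 kcal/g = 389.8125 g.

390 g/day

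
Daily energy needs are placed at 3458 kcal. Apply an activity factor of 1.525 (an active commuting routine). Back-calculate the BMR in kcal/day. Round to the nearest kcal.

2268 kcal/day

BMR = TEE ÷ activity factor = 3458 ÷ 1.525 = 2267.541 kcal/day.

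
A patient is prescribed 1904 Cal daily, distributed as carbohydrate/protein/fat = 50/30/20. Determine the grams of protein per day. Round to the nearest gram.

Protein energy = 30% × 1904 = 571.2 kcal.
At 4 kcal/g: 571.2 ÷ 4 = 142.8 g.

143 g/day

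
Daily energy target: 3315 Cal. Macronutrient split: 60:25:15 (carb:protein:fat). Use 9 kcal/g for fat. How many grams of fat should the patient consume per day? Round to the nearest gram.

55 g/day

Fat energy = 15% × 3315 = 497.25 kcal.
At 9 kcal/g: 497.25 ÷ 9 = 55.25 g.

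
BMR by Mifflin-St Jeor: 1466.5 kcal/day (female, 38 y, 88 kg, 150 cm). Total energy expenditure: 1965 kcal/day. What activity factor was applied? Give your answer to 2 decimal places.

1.34

Activity factor = TEE ÷ BMR = 1965 ÷ 1466.5 = 1.34.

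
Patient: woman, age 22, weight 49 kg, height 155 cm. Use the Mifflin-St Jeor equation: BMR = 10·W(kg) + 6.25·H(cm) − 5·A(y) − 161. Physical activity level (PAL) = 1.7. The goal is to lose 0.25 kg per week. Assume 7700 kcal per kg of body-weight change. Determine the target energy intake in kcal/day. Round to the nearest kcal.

1744 kcal/day

Mifflin-St Jeor (female): BMR = 10(49) + 6.25(155) − 5(22) − 161 = 490 + 968.75 − 110 − 161 = 1187.75 kcal/day.
TEE = 1187.75 × 1.7 = 2019.175 kcal/day.
Required daily deficit = 0.25 × 7700 ÷ 7 = 275 kcal/day.
Target intake = 2019.175 − 275 = 1744.175 kcal/day.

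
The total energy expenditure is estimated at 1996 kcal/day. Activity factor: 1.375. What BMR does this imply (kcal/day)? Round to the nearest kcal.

BMR = TEE ÷ activity factor = 1996 ÷ 1.375 = 1451.6364 kcal/day.

1452 kcal/day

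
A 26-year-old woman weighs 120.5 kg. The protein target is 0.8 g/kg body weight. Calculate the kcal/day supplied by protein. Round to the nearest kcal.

Protein = 0.8 g/kg × 120.5 kg = 96.4 g/day.
Protein energy = 96.4 g × 4 kcal/g = 385.6 kcal/day.

386 kcal/day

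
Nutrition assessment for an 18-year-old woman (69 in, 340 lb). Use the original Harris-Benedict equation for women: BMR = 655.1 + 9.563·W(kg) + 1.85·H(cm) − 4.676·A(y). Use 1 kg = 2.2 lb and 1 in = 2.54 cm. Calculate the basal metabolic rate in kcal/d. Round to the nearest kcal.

Convert to metric: weight = 340 ÷ 2.2 = 154.5455 kg; height = 69 × 2.54 = 175.26 cm.
Harris-Benedict: BMR = 655.1 + 9.563(154.5455) + 1.85(175.26) − 4.676(18) = 2373.0812 kcal/day.

2373 kcal/d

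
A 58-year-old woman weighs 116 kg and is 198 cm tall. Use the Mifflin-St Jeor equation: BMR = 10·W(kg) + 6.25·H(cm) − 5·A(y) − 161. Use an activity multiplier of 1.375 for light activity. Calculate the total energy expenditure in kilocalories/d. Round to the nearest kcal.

Mifflin-St Jeor (female): BMR = 10(116) + 6.25(198) − 5(58) − 161 = 1160 + 1237.5 − 290 − 161 = 1946.5 kcal/day.
TEE = BMR × activity factor = 1946.5 × 1.375 = 2676.4375 kcal/day.

2676 kilocalories/d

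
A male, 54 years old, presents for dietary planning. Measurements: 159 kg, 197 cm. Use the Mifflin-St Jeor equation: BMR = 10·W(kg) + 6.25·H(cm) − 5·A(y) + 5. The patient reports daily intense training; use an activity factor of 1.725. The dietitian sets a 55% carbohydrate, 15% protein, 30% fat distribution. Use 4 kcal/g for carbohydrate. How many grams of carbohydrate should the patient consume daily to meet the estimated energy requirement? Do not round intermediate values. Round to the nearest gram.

Mifflin-St Jeor (male): BMR = 10(159) + 6.25(197) − 5(54) + 5 = 1590 + 1231.25 − 270 + 5 = 2556.25 kcal/day.
TEE = 2556.25 × 1.725 = 4409.5313 kcal/day.
Carbohydrate energy = 55% × 4409.5313 = 2425.2422 kcal.
Carbohydrate = 2425.2422 ÷ 4 kcal/g = 606.3105 g.

606 g/day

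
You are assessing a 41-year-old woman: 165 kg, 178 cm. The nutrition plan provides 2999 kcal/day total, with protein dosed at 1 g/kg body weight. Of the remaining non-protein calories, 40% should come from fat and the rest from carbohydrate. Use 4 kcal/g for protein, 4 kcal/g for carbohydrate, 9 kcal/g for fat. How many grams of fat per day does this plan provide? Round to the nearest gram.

104 g/day

Protein = 1 × 165 = 165 g → 165 × 4 = 660 kcal.
Non-protein calories = 2999 − 660 = 2339 kcal.
Fat: 40% × 2339 = 935.6 kcal; carbohydrate: 1403.4 kcal.
Fat: 935.6 kcal ÷ 9 kcal/g = 103.9556 g.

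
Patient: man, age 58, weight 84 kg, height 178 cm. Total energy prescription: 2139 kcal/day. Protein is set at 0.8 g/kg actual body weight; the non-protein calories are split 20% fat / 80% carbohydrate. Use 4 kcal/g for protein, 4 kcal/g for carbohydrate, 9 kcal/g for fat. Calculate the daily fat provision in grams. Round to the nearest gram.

Protein = 0.8 × 84 = 67.2 g → 67.2 × 4 = 268.8 kcal.
Non-protein calories = 2139 − 268.8 = 1870.2 kcal.
Fat: 20% × 1870.2 = 374.04 kcal; carbohydrate: 1496.16 kcal.
Fat: 374.04 kcal ÷ 9 kcal/g = 41.56 g.

42 g/day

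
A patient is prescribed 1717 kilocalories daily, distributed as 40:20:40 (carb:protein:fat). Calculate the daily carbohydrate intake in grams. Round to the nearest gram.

Carbohydrate energy = 40% × 1717 = 686.8 kcal.
At 4 kcal/g: 686.8 ÷ 4 = 171.7 g.

172 g/day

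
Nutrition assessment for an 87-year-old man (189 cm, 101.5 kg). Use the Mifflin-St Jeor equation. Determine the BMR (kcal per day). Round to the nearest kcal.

Mifflin-St Jeor (male): BMR = 10(101.5) + 6.25(189) − 5(87) + 5 = 1015 + 1181.25 − 435 + 5 = 1766.25 kcal/day.

1766 kcal per day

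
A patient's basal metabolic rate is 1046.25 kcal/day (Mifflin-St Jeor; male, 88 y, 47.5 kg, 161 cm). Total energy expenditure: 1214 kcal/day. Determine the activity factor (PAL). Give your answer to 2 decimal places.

Activity factor = TEE ÷ BMR = 1214 ÷ 1046.25 = 1.16.

1.16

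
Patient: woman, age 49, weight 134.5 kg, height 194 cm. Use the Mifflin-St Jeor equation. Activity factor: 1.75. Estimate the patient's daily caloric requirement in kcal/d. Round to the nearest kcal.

Mifflin-St Jeor (female): BMR = 10(134.5) + 6.25(194) − 5(49) − 161 = 1345 + 1212.5 − 245 − 161 = 2151.5 kcal/day.
TEE = BMR × activity factor = 2151.5 × 1.75 = 3765.125 kcal/day.

3765 kcal/d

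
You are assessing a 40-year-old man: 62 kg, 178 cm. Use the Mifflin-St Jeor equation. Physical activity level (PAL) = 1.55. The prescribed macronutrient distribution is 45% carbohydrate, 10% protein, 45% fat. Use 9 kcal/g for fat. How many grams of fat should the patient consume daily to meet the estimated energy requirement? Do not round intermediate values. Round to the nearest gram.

Mifflin-St Jeor (male): BMR = 10(62) + 6.25(178) − 5(40) + 5 = 620 + 1112.5 − 200 + 5 = 1537.5 kcal/day.
TEE = 1537.5 × 1.55 = 2383.125 kcal/day.
Fat energy = 45% × 2383.125 = 1072.4063 kcal.
Fat = 1072.4063 ÷ 9 kcal/g = 119.1563 g.

119 g/day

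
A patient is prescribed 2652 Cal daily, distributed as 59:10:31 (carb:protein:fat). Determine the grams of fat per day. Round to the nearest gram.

91 g/day

Fat energy = 31% × 2652 = 822.12 kcal.
At 9 kcal/g: 822.12 ÷ 9 = 91.3467 g.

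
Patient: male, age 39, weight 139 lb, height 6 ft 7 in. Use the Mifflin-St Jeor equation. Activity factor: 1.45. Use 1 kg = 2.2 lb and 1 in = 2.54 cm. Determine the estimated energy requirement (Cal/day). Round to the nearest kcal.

2459 Cal/day

Convert to metric: weight = 139 ÷ 2.2 = 63.1818 kg; height = (6×12 + 7) × 2.54 = 79 × 2.54 = 200.66 cm.
Mifflin-St Jeor (male): BMR = 10(63.1818) + 6.25(200.66) − 5(39) + 5 = 631.8182 + 1254.125 − 195 + 5 = 1695.9432 kcal/day.
TEE = BMR × activity factor = 1695.9432 × 1.45 = 2459.1176 kcal/day.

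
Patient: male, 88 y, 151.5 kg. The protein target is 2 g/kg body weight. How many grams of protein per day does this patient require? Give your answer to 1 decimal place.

Protein = 2 g/kg × 151.5 kg = 303 g/day.

303.0 g/day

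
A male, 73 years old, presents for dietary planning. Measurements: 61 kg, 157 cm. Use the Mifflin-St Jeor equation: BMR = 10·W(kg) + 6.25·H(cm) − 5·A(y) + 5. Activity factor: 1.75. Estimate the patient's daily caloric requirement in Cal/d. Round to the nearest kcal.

Mifflin-St Jeor (male): BMR = 10(61) + 6.25(157) − 5(73) + 5 = 610 + 981.25 − 365 + 5 = 1231.25 kcal/day.
TEE = BMR × activity factor = 1231.25 × 1.75 = 2154.6875 kcal/day.

2155 Cal/d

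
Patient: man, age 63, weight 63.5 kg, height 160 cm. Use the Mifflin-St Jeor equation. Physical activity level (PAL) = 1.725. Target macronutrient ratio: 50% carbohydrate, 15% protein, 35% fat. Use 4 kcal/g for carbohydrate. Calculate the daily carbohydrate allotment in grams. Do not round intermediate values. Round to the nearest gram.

286 g/day

Mifflin-St Jeor (male): BMR = 10(63.5) + 6.25(160) − 5(63) + 5 = 635 + 1000 − 315 + 5 = 1325 kcal/day.
TEE = 1325 × 1.725 = 2285.625 kcal/day.
Carbohydrate energy = 50% × 2285.625 = 1142.8125 kcal.
Carbohydrate = 1142.8125 ÷ 4 kcal/g = 285.7031 g.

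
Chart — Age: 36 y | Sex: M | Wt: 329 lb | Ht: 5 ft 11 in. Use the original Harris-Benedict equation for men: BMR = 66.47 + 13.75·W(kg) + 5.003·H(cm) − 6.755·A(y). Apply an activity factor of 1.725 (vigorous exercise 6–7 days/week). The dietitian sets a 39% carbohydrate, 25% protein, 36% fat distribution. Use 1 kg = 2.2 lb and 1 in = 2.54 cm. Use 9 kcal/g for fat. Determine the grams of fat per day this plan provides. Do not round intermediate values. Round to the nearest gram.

Convert to metric: weight = 329 ÷ 2.2 = 149.5455 kg; height = (5×12 + 11) × 2.54 = 71 × 2.54 = 180.34 cm.
Harris-Benedict: BMR = 66.47 + 13.75(149.5455) + 5.003(180.34) − 6.755(36) = 2781.781 kcal/day.
TEE = 2781.781 × 1.725 = 4798.5723 kcal/day.
Fat energy = 36% × 4798.5723 = 1727.486 kcal.
Fat = 1727.486 ÷ 9 kcal/g = 191.9429 g.

192 g/day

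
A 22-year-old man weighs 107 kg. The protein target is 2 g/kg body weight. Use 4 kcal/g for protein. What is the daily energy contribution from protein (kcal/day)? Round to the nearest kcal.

856 kcal/day

Protein = 2 g/kg × 107 kg = 214 g/day.
Protein energy = 214 g × 4 kcal/g = 856 kcal/day.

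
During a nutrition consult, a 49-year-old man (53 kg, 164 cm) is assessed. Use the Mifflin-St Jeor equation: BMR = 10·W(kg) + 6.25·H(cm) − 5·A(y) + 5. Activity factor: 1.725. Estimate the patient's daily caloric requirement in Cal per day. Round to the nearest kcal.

Mifflin-St Jeor (male): BMR = 10(53) + 6.25(164) − 5(49) + 5 = 530 + 1025 − 245 + 5 = 1315 kcal/day.
TEE = BMR × activity factor = 1315 × 1.725 = 2268.375 kcal/day.

2268 Cal per day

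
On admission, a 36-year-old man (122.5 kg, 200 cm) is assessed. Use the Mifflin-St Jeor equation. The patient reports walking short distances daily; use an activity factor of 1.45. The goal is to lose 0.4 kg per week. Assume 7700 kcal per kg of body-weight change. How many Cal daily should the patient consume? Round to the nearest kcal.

Mifflin-St Jeor (male): BMR = 10(122.5) + 6.25(200) − 5(36) + 5 = 1225 + 1250 − 180 + 5 = 2300 kcal/day.
TEE = 2300 × 1.45 = 3335 kcal/day.
Required daily deficit = 0.4 × 7700 ÷ 7 = 440 kcal/day.
Target intake = 3335 − 440 = 2895 kcal/day.

2895 Cal daily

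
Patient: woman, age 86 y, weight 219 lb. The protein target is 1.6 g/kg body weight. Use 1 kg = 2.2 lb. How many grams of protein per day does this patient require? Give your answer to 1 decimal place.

Weight in kg = 219 ÷ 2.2 = 99.5455 kg.
Protein = 1.6 g/kg × 99.5455 kg = 159.2727 g/day.

159.3 g/day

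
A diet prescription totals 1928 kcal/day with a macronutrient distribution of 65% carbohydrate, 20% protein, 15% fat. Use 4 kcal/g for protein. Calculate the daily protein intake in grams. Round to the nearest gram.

Protein energy = 20% × 1928 = 385.6 kcal.
At 4 kcal/g: 385.6 ÷ 4 = 96.4 g.

96 g/day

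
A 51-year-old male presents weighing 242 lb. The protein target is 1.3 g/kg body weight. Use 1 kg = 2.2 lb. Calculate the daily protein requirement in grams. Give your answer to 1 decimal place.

Weight in kg = 242 ÷ 2.2 = 110 kg.
Protein = 1.3 g/kg × 110 kg = 143 g/day.

143.0 g/day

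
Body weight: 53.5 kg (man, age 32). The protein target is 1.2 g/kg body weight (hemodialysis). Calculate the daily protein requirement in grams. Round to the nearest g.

Protein = 1.2 g/kg × 53.5 kg = 64.2 g/day.

64 g/day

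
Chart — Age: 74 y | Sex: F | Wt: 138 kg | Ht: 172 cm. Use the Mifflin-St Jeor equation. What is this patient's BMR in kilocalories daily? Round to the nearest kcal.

1924 kilocalories daily

Mifflin-St Jeor (female): BMR = 10(138) + 6.25(172) − 5(74) − 161 = 1380 + 1075 − 370 − 161 = 1924 kcal/day.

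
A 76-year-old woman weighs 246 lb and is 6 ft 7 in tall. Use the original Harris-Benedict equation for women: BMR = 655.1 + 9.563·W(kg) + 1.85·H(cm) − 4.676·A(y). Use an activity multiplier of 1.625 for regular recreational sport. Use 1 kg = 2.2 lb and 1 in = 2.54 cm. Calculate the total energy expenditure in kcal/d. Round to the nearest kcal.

2828 kcal/d

Convert to metric: weight = 246 ÷ 2.2 = 111.8182 kg; height = (6×12 + 7) × 2.54 = 79 × 2.54 = 200.66 cm.
Harris-Benedict: BMR = 655.1 + 9.563(111.8182) + 1.85(200.66) − 4.676(76) = 1740.2623 kcal/day.
TEE = BMR × activity factor = 1740.2623 × 1.625 = 2827.9262 kcal/day.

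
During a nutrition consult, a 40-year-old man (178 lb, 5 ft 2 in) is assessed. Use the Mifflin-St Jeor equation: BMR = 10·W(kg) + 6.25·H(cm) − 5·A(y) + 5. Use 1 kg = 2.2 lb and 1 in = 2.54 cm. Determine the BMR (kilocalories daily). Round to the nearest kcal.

1598 kilocalories daily

Convert to metric: weight = 178 ÷ 2.2 = 80.9091 kg; height = (5×12 + 2) × 2.54 = 62 × 2.54 = 157.48 cm.
Mifflin-St Jeor (male): BMR = 10(80.9091) + 6.25(157.48) − 5(40) + 5 = 809.0909 + 984.25 − 200 + 5 = 1598.3409 kcal/day.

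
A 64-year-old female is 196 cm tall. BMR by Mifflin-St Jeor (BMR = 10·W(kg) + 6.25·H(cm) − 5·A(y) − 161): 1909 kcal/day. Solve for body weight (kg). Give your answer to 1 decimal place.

116.5 kg

1909 = 10·W + 6.25(196) − 5(64) − 161
10·W = 1909 − 744 = 1165, so W = 116.5 kg.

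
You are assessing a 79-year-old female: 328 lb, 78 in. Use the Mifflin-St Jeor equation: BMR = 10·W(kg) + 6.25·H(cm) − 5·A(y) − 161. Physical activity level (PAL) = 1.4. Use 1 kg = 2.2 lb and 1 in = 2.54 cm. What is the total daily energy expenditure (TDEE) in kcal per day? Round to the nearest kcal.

3042 kcal per day

Convert to metric: weight = 328 ÷ 2.2 = 149.0909 kg; height = 78 × 2.54 = 198.12 cm.
Mifflin-St Jeor (female): BMR = 10(149.0909) + 6.25(198.12) − 5(79) − 161 = 1490.9091 + 1238.25 − 395 − 161 = 2173.1591 kcal/day.
TEE = BMR × activity factor = 2173.1591 × 1.4 = 3042.4227 kcal/day.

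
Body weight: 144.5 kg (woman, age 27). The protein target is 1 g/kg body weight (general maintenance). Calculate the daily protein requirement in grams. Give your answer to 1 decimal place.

144.5 g/day

Protein = 1 g/kg × 144.5 kg = 144.5 g/day.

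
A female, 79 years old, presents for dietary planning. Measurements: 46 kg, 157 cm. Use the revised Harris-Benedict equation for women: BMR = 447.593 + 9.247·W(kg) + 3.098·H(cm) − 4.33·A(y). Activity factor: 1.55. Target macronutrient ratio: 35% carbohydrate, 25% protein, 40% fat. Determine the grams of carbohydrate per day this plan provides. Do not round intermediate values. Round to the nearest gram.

Harris-Benedict: BMR = 447.593 + 9.247(46) + 3.098(157) − 4.33(79) = 1017.271 kcal/day.
TEE = 1017.271 × 1.55 = 1576.7701 kcal/day.
Carbohydrate energy = 35% × 1576.7701 = 551.8695 kcal.
Carbohydrate = 551.8695 ÷ 4 kcal/g = 137.9674 g.

138 g/day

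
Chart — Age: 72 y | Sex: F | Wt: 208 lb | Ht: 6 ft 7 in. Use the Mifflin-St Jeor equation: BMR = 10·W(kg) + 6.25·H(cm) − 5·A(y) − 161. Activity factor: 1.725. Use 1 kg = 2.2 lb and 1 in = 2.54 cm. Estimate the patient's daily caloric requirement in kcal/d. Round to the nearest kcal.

2896 kcal/d

Convert to metric: weight = 208 ÷ 2.2 = 94.5455 kg; height = (6×12 + 7) × 2.54 = 79 × 2.54 = 200.66 cm.
Mifflin-St Jeor (female): BMR = 10(94.5455) + 6.25(200.66) − 5(72) − 161 = 945.4545 + 1254.125 − 360 − 161 = 1678.5795 kcal/day.
TEE = BMR × activity factor = 1678.5795 × 1.725 = 2895.5497 kcal/day.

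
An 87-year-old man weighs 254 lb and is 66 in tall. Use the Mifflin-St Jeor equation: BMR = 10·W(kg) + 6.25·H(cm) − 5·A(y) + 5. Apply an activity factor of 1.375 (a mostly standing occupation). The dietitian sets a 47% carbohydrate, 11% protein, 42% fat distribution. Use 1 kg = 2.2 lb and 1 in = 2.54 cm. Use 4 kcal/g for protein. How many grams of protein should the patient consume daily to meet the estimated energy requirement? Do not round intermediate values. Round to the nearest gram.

67 g/day

Convert to metric: weight = 254 ÷ 2.2 = 115.4545 kg; height = 66 × 2.54 = 167.64 cm.
Mifflin-St Jeor (male): BMR = 10(115.4545) + 6.25(167.64) − 5(87) + 5 = 1154.5455 + 1047.75 − 435 + 5 = 1772.2955 kcal/day.
TEE = 1772.2955 × 1.375 = 2436.9063 kcal/day.
Protein energy = 11% × 2436.9063 = 268.0597 kcal.
Protein = 268.0597 ÷ 4 kcal/g = 67.0149 g.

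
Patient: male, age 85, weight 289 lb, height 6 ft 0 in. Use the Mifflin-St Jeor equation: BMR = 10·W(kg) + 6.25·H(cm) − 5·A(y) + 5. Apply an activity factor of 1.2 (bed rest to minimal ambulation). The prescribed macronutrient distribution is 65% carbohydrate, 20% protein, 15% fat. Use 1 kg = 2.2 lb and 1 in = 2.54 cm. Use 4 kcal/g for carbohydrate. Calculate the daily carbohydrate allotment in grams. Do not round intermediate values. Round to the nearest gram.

Convert to metric: weight = 289 ÷ 2.2 = 131.3636 kg; height = (6×12 + 0) × 2.54 = 72 × 2.54 = 182.88 cm.
Mifflin-St Jeor (male): BMR = 10(131.3636) + 6.25(182.88) − 5(85) + 5 = 1313.6364 + 1143 − 425 + 5 = 2036.6364 kcal/day.
TEE = 2036.6364 × 1.2 = 2443.9636 kcal/day.
Carbohydrate energy = 65% × 2443.9636 = 1588.5764 kcal.
Carbohydrate = 1588.5764 ÷ 4 kcal/g = 397.1441 g.

397 g/day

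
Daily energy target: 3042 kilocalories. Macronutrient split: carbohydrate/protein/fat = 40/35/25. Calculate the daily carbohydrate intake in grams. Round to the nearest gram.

Carbohydrate energy = 40% × 3042 = 1216.8 kcal.
At 4 kcal/g: 1216.8 ÷ 4 = 304.2 g.

304 g/day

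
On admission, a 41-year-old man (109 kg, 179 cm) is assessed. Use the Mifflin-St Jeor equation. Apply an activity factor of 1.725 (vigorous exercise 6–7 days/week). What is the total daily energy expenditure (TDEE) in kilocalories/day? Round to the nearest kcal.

Mifflin-St Jeor (male): BMR = 10(109) + 6.25(179) − 5(41) + 5 = 1090 + 1118.75 − 205 + 5 = 2008.75 kcal/day.
TEE = BMR × activity factor = 2008.75 × 1.725 = 3465.0938 kcal/day.

3465 kilocalories/day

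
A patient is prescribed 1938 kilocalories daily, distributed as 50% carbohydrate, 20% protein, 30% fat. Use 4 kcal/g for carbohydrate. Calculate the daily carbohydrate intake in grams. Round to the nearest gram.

242 g/day

Carbohydrate energy = 50% × 1938 = 969 kcal.
At 4 kcal/g: 969 ÷ 4 = 242.25 g.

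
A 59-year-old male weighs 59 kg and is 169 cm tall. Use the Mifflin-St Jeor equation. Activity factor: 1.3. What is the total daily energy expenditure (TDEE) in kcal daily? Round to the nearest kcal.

Mifflin-St Jeor (male): BMR = 10(59) + 6.25(169) − 5(59) + 5 = 590 + 1056.25 − 295 + 5 = 1356.25 kcal/day.
TEE = BMR × activity factor = 1356.25 × 1.3 = 1763.125 kcal/day.

1763 kcal daily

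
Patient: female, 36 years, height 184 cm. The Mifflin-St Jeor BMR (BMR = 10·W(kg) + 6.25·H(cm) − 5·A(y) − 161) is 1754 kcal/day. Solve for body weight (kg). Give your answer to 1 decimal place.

94.5 kg

1754 = 10·W + 6.25(184) − 5(36) − 161
10·W = 1754 − 809 = 945, so W = 94.5 kg.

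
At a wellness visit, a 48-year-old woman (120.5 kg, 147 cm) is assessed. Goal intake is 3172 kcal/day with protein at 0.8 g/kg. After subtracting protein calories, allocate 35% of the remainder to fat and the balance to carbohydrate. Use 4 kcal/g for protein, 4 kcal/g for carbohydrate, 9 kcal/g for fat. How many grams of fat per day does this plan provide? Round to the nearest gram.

Protein = 0.8 × 120.5 = 96.4 g → 96.4 × 4 = 385.6 kcal.
Non-protein calories = 3172 − 385.6 = 2786.4 kcal.
Fat: 35% × 2786.4 = 975.24 kcal; carbohydrate: 1811.16 kcal.
Fat: 975.24 kcal ÷ 9 kcal/g = 108.36 g.

108 g/day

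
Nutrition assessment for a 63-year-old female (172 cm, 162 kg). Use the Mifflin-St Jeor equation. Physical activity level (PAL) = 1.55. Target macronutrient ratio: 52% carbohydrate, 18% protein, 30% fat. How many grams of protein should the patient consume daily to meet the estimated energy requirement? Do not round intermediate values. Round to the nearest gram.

155 g/day

Mifflin-St Jeor (female): BMR = 10(162) + 6.25(172) − 5(63) − 161 = 1620 + 1075 − 315 − 161 = 2219 kcal/day.
TEE = 2219 × 1.55 = 3439.45 kcal/day.
Protein energy = 18% × 3439.45 = 619.101 kcal.
Protein = 619.101 ÷ 4 kcal/g = 154.7753 g.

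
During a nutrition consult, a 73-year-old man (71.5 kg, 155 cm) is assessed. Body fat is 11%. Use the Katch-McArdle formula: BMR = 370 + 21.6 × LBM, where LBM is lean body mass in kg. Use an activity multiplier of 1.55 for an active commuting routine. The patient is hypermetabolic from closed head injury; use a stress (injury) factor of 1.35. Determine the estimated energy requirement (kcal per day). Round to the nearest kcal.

LBM = 71.5 × (1 − 0.11) = 63.635 kg. Katch-McArdle: BMR = 370 + 21.6 × 63.635 = 1744.516 kcal/day.
TEE = BMR × activity factor = 1744.516 × 1.55 = 2703.9998 kcal/day.
Apply stress factor: 2703.9998 × 1.35 = 3650.3997 kcal/day.

3650 kcal per day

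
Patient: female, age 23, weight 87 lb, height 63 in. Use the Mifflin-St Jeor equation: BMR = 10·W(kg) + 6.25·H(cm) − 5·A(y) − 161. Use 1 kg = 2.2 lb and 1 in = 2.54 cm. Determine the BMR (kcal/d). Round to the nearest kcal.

1120 kcal/d

Convert to metric: weight = 87 ÷ 2.2 = 39.5455 kg; height = 63 × 2.54 = 160.02 cm.
Mifflin-St Jeor (female): BMR = 10(39.5455) + 6.25(160.02) − 5(23) − 161 = 395.4545 + 1000.125 − 115 − 161 = 1119.5795 kcal/day.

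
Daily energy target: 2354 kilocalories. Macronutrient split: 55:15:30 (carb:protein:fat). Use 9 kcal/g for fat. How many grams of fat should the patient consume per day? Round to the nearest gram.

78 g/day

Fat energy = 30% × 2354 = 706.2 kcal.
At 9 kcal/g: 706.2 ÷ 9 = 78.4667 g.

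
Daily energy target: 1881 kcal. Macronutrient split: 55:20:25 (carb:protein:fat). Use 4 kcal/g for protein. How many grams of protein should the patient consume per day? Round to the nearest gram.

Protein energy = 20% × 1881 = 376.2 kcal.
At 4 kcal/g: 376.2 ÷ 4 = 94.05 g.

94 g/day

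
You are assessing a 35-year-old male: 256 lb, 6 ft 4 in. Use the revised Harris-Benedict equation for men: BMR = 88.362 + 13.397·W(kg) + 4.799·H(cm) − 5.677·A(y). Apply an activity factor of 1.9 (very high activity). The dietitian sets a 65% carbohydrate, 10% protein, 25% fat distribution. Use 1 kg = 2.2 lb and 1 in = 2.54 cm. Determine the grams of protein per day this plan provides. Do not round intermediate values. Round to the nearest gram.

Convert to metric: weight = 256 ÷ 2.2 = 116.3636 kg; height = (6×12 + 4) × 2.54 = 76 × 2.54 = 193.04 cm.
Harris-Benedict: BMR = 88.362 + 13.397(116.3636) + 4.799(193.04) − 5.677(35) = 2374.9896 kcal/day.
TEE = 2374.9896 × 1.9 = 4512.4802 kcal/day.
Protein energy = 10% × 4512.4802 = 451.248 kcal.
Protein = 451.248 ÷ 4 kcal/g = 112.812 g.

113 g/day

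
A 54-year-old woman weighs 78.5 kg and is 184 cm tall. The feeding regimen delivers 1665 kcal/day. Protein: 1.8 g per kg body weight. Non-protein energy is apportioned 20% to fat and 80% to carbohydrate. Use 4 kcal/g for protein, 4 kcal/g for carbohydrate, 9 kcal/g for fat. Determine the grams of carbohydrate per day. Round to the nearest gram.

Protein = 1.8 × 78.5 = 141.3 g → 141.3 × 4 = 565.2 kcal.
Non-protein calories = 1665 − 565.2 = 1099.8 kcal.
Fat: 20% × 1099.8 = 219.96 kcal; carbohydrate: 879.84 kcal.
Carbohydrate: 879.84 kcal ÷ 4 kcal/g = 219.96 g.

220 g/day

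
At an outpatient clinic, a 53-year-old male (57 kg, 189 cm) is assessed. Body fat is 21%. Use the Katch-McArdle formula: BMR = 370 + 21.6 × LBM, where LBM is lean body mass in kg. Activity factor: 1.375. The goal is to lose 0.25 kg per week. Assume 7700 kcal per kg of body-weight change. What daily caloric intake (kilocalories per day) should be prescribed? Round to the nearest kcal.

1571 kilocalories per day

LBM = 57 × (1 − 0.21) = 45.03 kg. Katch-McArdle: BMR = 370 + 21.6 × 45.03 = 1342.648 kcal/day.
TEE = 1342.648 × 1.375 = 1846.141 kcal/day.
Required daily deficit = 0.25 × 7700 ÷ 7 = 275 kcal/day.
Target intake = 1846.141 − 275 = 1571.141 kcal/day.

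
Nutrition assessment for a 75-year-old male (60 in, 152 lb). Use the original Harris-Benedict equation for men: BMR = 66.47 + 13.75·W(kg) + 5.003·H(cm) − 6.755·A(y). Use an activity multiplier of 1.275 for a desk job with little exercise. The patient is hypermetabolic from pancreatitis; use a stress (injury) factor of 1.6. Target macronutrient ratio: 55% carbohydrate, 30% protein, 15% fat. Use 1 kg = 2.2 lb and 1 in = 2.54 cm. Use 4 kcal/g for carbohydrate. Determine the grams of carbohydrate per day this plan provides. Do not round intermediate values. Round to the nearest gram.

Convert to metric: weight = 152 ÷ 2.2 = 69.0909 kg; height = 60 × 2.54 = 152.4 cm.
Harris-Benedict: BMR = 66.47 + 13.75(69.0909) + 5.003(152.4) − 6.755(75) = 1272.3022 kcal/day.
TEE = 1272.3022 × 1.275 = 1622.1853 kcal/day.
With stress factor 1.6: 1622.1853 × 1.6 = 2595.4965 kcal/day.
Carbohydrate energy = 55% × 2595.4965 = 1427.5231 kcal.
Carbohydrate = 1427.5231 ÷ 4 kcal/g = 356.8808 g.

357 g/day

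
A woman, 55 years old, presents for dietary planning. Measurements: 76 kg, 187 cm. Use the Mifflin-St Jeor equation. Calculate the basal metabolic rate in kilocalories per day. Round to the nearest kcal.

1493 kilocalories per day

Mifflin-St Jeor (female): BMR = 10(76) + 6.25(187) − 5(55) − 161 = 760 + 1168.75 − 275 − 161 = 1492.75 kcal/day.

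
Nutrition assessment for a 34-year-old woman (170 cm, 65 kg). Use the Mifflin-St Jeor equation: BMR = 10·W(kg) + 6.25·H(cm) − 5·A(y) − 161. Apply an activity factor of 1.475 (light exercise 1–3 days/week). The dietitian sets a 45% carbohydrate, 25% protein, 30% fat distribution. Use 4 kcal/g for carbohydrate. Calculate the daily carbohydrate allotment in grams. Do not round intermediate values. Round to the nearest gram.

229 g/day

Mifflin-St Jeor (female): BMR = 10(65) + 6.25(170) − 5(34) − 161 = 650 + 1062.5 − 170 − 161 = 1381.5 kcal/day.
TEE = 1381.5 × 1.475 = 2037.7125 kcal/day.
Carbohydrate energy = 45% × 2037.7125 = 916.9706 kcal.
Carbohydrate = 916.9706 ÷ 4 kcal/g = 229.2427 g.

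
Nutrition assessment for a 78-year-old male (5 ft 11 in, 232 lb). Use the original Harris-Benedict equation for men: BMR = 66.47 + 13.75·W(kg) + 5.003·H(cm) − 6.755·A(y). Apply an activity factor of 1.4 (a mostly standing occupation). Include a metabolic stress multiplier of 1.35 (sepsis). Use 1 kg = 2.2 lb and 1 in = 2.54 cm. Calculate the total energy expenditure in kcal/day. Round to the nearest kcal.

Convert to metric: weight = 232 ÷ 2.2 = 105.4545 kg; height = (5×12 + 11) × 2.54 = 71 × 2.54 = 180.34 cm.
Harris-Benedict: BMR = 66.47 + 13.75(105.4545) + 5.003(180.34) − 6.755(78) = 1891.821 kcal/day.
TEE = BMR × activity factor = 1891.821 × 1.4 = 2648.5494 kcal/day.
Apply stress factor: 2648.5494 × 1.35 = 3575.5417 kcal/day.

3576 kcal/day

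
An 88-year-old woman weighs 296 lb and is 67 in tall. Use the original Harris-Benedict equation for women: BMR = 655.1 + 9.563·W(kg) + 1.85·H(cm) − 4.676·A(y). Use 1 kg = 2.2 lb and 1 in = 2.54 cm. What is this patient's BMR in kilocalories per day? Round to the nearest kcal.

1845 kilocalories per day

Convert to metric: weight = 296 ÷ 2.2 = 134.5455 kg; height = 67 × 2.54 = 170.18 cm.
Harris-Benedict: BMR = 655.1 + 9.563(134.5455) + 1.85(170.18) − 4.676(88) = 1845.1032 kcal/day.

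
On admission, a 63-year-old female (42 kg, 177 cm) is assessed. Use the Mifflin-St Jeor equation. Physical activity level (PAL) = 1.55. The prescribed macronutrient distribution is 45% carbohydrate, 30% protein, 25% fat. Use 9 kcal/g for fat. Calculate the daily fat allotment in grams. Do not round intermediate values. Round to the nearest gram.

Mifflin-St Jeor (female): BMR = 10(42) + 6.25(177) − 5(63) − 161 = 420 + 1106.25 − 315 − 161 = 1050.25 kcal/day.
TEE = 1050.25 × 1.55 = 1627.8875 kcal/day.
Fat energy = 25% × 1627.8875 = 406.9719 kcal.
Fat = 406.9719 ÷ 9 kcal/g = 45.2191 g.

45 g/day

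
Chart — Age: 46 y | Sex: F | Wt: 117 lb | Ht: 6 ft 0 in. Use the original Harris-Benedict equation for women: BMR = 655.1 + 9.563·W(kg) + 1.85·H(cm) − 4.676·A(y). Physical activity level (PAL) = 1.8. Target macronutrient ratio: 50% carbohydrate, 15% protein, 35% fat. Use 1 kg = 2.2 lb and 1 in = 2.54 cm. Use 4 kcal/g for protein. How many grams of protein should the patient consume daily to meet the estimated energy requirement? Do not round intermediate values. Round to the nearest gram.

Convert to metric: weight = 117 ÷ 2.2 = 53.1818 kg; height = (6×12 + 0) × 2.54 = 72 × 2.54 = 182.88 cm.
Harris-Benedict: BMR = 655.1 + 9.563(53.1818) + 1.85(182.88) − 4.676(46) = 1286.9097 kcal/day.
TEE = 1286.9097 × 1.8 = 2316.4375 kcal/day.
Protein energy = 15% × 2316.4375 = 347.4656 kcal.
Protein = 347.4656 ÷ 4 kcal/g = 86.8664 g.

87 g/day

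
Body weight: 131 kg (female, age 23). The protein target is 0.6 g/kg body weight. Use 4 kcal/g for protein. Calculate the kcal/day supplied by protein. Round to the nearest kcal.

Protein = 0.6 g/kg × 131 kg = 78.6 g/day.
Protein energy = 78.6 g × 4 kcal/g = 314.4 kcal/day.

314 kcal/day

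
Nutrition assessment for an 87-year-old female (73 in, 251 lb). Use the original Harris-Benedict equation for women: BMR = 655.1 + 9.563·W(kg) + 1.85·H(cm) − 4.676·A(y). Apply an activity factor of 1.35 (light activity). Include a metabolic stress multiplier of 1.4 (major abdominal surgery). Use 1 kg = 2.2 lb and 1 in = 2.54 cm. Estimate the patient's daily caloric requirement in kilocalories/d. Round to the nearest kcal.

3180 kilocalories/d

Convert to metric: weight = 251 ÷ 2.2 = 114.0909 kg; height = 73 × 2.54 = 185.42 cm.
Harris-Benedict: BMR = 655.1 + 9.563(114.0909) + 1.85(185.42) − 4.676(87) = 1682.3664 kcal/day.
TEE = BMR × activity factor = 1682.3664 × 1.35 = 2271.1946 kcal/day.
Apply stress factor: 2271.1946 × 1.4 = 3179.6724 kcal/day.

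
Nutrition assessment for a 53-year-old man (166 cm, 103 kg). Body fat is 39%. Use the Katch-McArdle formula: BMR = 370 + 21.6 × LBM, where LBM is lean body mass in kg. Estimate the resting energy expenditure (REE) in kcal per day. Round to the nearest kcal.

LBM = 103 × (1 − 0.39) = 62.83 kg. Katch-McArdle: BMR = 370 + 21.6 × 62.83 = 1727.128 kcal/day.

1727 kcal per day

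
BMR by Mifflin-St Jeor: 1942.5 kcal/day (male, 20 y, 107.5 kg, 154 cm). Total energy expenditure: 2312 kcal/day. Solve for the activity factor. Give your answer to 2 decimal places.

1.19

Activity factor = TEE ÷ BMR = 2312 ÷ 1942.5 = 1.19.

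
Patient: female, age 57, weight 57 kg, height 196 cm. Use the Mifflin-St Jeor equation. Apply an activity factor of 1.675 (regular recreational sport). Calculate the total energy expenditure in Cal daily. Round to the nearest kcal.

Mifflin-St Jeor (female): BMR = 10(57) + 6.25(196) − 5(57) − 161 = 570 + 1225 − 285 − 161 = 1349 kcal/day.
TEE = BMR × activity factor = 1349 × 1.675 = 2259.575 kcal/day.

2260 Cal daily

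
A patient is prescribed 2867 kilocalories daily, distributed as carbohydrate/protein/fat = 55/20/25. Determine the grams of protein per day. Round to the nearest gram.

143 g/day

Protein energy = 20% × 2867 = 573.4 kcal.
At 4 kcal/g: 573.4 ÷ 4 = 143.35 g.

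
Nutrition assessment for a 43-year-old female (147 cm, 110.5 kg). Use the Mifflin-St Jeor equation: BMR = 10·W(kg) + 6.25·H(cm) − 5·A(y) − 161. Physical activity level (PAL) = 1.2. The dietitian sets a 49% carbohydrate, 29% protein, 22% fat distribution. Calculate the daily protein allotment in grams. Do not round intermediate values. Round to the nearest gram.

Mifflin-St Jeor (female): BMR = 10(110.5) + 6.25(147) − 5(43) − 161 = 1105 + 918.75 − 215 − 161 = 1647.75 kcal/day.
TEE = 1647.75 × 1.2 = 1977.3 kcal/day.
Protein energy = 29% × 1977.3 = 573.417 kcal.
Protein = 573.417 ÷ 4 kcal/g = 143.3543 g.

143 g/day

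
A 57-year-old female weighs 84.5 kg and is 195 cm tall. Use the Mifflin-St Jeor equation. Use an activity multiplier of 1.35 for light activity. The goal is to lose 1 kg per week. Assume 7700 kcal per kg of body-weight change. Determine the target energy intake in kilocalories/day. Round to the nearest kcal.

Mifflin-St Jeor (female): BMR = 10(84.5) + 6.25(195) − 5(57) − 161 = 845 + 1218.75 − 285 − 161 = 1617.75 kcal/day.
TEE = 1617.75 × 1.35 = 2183.9625 kcal/day.
Required daily deficit = 1 × 7700 ÷ 7 = 1100 kcal/day.
Target intake = 2183.9625 − 1100 = 1083.9625 kcal/day.

1084 kilocalories/day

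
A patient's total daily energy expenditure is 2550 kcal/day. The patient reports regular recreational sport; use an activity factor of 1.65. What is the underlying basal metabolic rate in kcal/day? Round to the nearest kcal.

1545 kcal/day

BMR = TEE ÷ activity factor = 2550 ÷ 1.65 = 1545.4545 kcal/day.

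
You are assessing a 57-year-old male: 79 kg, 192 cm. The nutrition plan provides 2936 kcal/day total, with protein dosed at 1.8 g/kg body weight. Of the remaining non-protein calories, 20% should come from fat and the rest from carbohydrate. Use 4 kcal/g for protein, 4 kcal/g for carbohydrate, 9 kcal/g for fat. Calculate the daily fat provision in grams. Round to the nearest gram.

Protein = 1.8 × 79 = 142.2 g → 142.2 × 4 = 568.8 kcal.
Non-protein calories = 2936 − 568.8 = 2367.2 kcal.
Fat: 20% × 2367.2 = 473.44 kcal; carbohydrate: 1893.76 kcal.
Fat: 473.44 kcal ÷ 9 kcal/g = 52.6044 g.

53 g/day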